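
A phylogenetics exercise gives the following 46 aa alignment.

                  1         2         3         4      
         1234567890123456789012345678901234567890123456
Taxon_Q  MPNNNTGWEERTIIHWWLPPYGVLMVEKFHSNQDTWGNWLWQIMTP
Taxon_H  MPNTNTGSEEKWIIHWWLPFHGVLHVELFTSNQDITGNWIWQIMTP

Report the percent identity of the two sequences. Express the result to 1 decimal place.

Mismatches occur at site 4 (N→T), site 8 (W→S), site 11 (R→K), site 12 (T→W), site 20 (P→F), site 21 (Y→H), site 25 (M→H), site 28 (K→L), site 30 (H→T), site 35 (T→I), site 36 (W→T), site 40 (L→I).
34 of the 46 sites match, so the percent identity is 34/46 × 100 = 73.9%.

73.9%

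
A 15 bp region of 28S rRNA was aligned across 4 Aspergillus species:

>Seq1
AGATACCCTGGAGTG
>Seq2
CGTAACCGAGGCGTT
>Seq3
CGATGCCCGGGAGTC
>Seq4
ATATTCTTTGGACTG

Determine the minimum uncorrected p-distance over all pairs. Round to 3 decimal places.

Pairwise Hamming distances:
  Seq1 vs Seq2: 7
  Seq1 vs Seq3: 4
  Seq1 vs Seq4: 5
  Seq2 vs Seq3: 7
  Seq2 vs Seq4: 11
  Seq3 vs Seq4: 8
The smallest is 4 mismatches, between Seq1 and Seq3; p = 4/15 = 0.267.

0.267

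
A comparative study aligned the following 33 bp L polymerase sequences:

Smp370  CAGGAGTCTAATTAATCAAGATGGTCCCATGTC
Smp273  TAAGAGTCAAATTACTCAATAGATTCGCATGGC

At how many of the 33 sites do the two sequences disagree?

Mismatches occur at site 1 (C↔T), site 3 (G↔A), site 9 (T↔A), site 15 (A↔C), site 20 (G↔T), site 22 (T↔G), site 23 (G↔A), site 24 (G↔T), site 27 (C↔G), site 32 (T↔G).
That gives 10 mismatches out of 33 aligned sites, so the Hamming distance is 10.

10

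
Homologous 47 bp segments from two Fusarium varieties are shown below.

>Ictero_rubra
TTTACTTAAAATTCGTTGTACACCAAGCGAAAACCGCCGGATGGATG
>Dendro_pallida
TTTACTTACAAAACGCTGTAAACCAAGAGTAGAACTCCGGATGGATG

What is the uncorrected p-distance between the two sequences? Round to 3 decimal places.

Differing sites — 9:A/C; 12:T/A; 13:T/A; 16:T/C; 21:C/A; 28:C/A; 30:A/T; 32:A/G; 34:C/A; 36:G/T.
There are 10 differences over 47 sites, so p = 10/47 = 0.213.

0.213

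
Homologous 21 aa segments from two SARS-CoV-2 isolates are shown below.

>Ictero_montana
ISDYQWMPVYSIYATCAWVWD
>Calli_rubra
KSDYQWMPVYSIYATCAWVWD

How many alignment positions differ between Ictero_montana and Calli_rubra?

A single mismatch occurs at site 1 (I/K).
That gives 1 mismatch out of 21 aligned sites, so the Hamming distance is 1.

1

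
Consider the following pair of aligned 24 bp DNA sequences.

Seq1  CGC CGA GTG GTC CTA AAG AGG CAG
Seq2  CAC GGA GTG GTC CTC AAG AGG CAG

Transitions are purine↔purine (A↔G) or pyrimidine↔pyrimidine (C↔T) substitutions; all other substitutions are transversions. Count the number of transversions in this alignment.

Differing sites — 2:G/A (Ti); 4:C/G (Tv); 15:A/C (Tv).
Of the 3 differences, 1 transition and 2 transversions, so the answer is 2.

2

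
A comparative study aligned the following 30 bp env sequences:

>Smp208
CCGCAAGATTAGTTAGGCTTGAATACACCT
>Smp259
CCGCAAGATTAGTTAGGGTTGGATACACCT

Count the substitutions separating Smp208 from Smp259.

2

Mismatches occur at site 18 (C/G), site 22 (A/G).
That gives 2 mismatches out of 30 aligned sites, so the Hamming distance is 2.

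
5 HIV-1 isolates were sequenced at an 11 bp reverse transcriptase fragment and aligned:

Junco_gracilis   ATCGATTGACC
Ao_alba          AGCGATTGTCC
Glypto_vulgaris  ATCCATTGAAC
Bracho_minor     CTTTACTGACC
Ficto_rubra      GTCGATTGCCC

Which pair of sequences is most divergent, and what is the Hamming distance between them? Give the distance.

Pairwise Hamming distances:
  Junco_gracilis vs Ao_alba: 2
  Junco_gracilis vs Glypto_vulgaris: 2
  Junco_gracilis vs Bracho_minor: 4
  Junco_gracilis vs Ficto_rubra: 2
  Ao_alba vs Glypto_vulgaris: 4
  Ao_alba vs Bracho_minor: 6
  Ao_alba vs Ficto_rubra: 3
  Glypto_vulgaris vs Bracho_minor: 5
  Glypto_vulgaris vs Ficto_rubra: 4
  Bracho_minor vs Ficto_rubra: 5
The largest is 6, between Ao_alba and Bracho_minor.

6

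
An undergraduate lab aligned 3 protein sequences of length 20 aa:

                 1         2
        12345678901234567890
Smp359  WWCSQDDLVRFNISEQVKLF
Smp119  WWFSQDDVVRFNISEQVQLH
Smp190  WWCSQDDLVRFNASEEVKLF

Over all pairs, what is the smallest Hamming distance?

Pairwise Hamming distances:
  Smp359 vs Smp119: 4
  Smp359 vs Smp190: 2
  Smp119 vs Smp190: 6
The smallest is 2, between Smp359 and Smp190.

2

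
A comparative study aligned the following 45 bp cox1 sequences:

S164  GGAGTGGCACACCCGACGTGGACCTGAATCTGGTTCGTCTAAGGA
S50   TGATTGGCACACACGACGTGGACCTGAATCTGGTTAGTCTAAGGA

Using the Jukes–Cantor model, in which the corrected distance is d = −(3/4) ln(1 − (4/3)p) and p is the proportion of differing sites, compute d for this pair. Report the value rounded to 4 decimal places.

0.0946

Differing sites — 1:G/T; 4:G/T; 13:C/A; 36:C/A.
p = 4/45 = 0.088889.
d = −0.75 · ln(1 − (4/3)·0.088889) = −0.75 · ln(0.881481) = −0.75 · (-0.126152) = 0.0946.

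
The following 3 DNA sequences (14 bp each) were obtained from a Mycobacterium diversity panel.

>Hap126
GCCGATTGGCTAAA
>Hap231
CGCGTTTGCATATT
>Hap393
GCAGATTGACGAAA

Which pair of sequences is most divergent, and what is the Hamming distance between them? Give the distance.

Pairwise Hamming distances:
  Hap126 vs Hap231: 7
  Hap126 vs Hap393: 3
  Hap231 vs Hap393: 9
The largest is 9, between Hap231 and Hap393.

9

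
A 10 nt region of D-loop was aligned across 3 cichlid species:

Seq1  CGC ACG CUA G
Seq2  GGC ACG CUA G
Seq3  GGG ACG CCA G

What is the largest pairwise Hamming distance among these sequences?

Pairwise Hamming distances:
  Seq1 vs Seq2: 1
  Seq1 vs Seq3: 3
  Seq2 vs Seq3: 2
The largest is 3, between Seq1 and Seq3.

3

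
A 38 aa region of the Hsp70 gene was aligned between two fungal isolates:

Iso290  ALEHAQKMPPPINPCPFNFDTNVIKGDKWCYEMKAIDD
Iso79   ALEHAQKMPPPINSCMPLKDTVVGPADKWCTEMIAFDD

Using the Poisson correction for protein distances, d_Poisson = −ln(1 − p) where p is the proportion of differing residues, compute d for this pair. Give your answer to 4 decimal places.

Mismatches occur at site 14 (P/S), site 16 (P/M), site 17 (F/P), site 18 (N/L), site 19 (F/K), site 22 (N/V), site 24 (I/G), site 25 (K/P), site 26 (G/A), site 31 (Y/T), site 34 (K/I), site 36 (I/F).
p = 12/38 = 0.315789.
d = −ln(1 − 0.315789) = −ln(0.684211) = 0.3795.

0.3795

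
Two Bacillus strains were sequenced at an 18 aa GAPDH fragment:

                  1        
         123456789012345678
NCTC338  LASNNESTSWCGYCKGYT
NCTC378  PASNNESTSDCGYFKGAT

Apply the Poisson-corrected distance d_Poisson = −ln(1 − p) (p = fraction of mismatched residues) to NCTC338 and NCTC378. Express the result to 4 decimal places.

The sequences differ at positions 1 (L/P), 10 (W/D), 14 (C/F), 17 (Y/A).
p = 4/18 = 0.222222.
d = −ln(1 − 0.222222) = −ln(0.777778) = 0.2513.

0.2513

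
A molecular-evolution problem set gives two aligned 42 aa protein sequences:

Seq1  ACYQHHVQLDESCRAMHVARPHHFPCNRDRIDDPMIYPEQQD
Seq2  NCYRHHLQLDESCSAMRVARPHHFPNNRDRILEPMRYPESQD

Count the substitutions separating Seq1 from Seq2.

10

The sequences differ at positions 1 (A/N), 4 (Q/R), 7 (V/L), 14 (R/S), 17 (H/R), 26 (C/N), 32 (D/L), 33 (D/E), 36 (I/R), 40 (Q/S).
That gives 10 mismatches out of 42 aligned sites, so the Hamming distance is 10.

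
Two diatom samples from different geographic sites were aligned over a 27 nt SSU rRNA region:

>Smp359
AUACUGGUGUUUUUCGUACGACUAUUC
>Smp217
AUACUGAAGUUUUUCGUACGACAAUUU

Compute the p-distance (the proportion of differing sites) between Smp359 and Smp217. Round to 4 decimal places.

Differing sites — 7:G/A; 8:U/A; 23:U/A; 27:C/U.
There are 4 differences over 27 sites, so p = 4/27 = 0.1481.

0.1481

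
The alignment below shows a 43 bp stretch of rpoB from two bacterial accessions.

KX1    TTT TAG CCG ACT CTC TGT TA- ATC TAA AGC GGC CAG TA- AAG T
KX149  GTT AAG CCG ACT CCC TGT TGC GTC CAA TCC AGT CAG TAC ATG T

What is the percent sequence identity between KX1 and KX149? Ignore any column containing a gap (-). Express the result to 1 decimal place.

73.2%

Excluding the 2 gap columns leaves 41 comparable sites.
Differing sites — 1:T/G; 4:T/A; 14:T/C; 20:A/G; 22:A/G; 25:T/C; 28:A/T; 29:G/C; 31:G/A; 33:C/T; 41:A/T.
30 of the 41 comparable sites match, so the percent identity is 30/41 × 100 = 73.2%.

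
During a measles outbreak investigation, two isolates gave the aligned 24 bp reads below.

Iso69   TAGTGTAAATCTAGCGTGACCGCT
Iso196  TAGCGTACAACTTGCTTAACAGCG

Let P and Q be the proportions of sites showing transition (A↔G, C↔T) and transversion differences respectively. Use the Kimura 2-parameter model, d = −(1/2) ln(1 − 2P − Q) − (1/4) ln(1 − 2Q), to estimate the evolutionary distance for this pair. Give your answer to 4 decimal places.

Mismatches occur at site 4 (T↔C, transition), site 8 (A↔C, transversion), site 10 (T↔A, transversion), site 13 (A↔T, transversion), site 16 (G↔T, transversion), site 18 (G↔A, transition), site 21 (C↔A, transversion), site 24 (T↔G, transversion).
Of the 8 differences, 2 transitions and 6 transversions over 24 sites: P = 2/24 = 0.083333, Q = 6/24 = 0.250000.
d = −0.5·ln(0.583334) − 0.25·ln(0.500000) = −0.5·(-0.538995) − 0.25·(-0.693147) = 0.4428.

0.4428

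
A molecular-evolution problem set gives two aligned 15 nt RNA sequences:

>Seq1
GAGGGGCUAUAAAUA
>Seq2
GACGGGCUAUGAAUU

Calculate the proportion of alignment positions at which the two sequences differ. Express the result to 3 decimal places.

0.200

Mismatches occur at site 3 (G↔C), site 11 (A↔G), site 15 (A↔U).
There are 3 differences over 15 sites, so p = 3/15 = 0.200.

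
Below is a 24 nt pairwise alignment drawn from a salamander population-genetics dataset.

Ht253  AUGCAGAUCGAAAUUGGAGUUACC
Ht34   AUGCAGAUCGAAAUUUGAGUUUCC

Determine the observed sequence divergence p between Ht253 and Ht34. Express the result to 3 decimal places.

0.083

The sequences differ at positions 16 (G/U), 22 (A/U).
There are 2 differences over 24 sites, so p = 2/24 = 0.083.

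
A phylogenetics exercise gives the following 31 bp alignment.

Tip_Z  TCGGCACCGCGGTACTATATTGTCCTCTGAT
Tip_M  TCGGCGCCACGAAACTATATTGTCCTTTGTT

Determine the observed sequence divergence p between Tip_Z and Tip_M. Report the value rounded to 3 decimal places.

Mismatches occur at site 6 (A/G), site 9 (G/A), site 12 (G/A), site 13 (T/A), site 27 (C/T), site 30 (A/T).
There are 6 differences over 31 sites, so p = 6/31 = 0.194.

0.194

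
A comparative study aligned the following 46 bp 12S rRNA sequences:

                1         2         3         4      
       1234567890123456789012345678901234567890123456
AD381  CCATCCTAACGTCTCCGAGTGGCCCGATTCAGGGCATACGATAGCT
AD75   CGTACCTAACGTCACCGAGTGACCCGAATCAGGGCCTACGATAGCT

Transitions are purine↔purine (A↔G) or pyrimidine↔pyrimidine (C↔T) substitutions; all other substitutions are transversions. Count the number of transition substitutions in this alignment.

1

Differing sites — 2:C/G (Tv); 3:A/T (Tv); 4:T/A (Tv); 14:T/A (Tv); 22:G/A (Ti); 28:T/A (Tv); 36:A/C (Tv).
Of the 7 differences, 1 transition and 6 transversions, so the answer is 1.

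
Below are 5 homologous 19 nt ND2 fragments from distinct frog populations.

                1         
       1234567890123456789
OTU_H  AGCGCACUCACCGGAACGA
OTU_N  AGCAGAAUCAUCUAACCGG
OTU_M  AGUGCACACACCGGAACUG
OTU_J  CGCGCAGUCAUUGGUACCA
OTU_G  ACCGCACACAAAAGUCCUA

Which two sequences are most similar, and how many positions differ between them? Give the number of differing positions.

4

Pairwise Hamming distances:
  OTU_H vs OTU_N: 8
  OTU_H vs OTU_M: 4
  OTU_H vs OTU_J: 6
  OTU_H vs OTU_G: 8
  OTU_N vs OTU_M: 10
  OTU_N vs OTU_J: 11
  OTU_N vs OTU_G: 12
  OTU_M vs OTU_J: 9
  OTU_M vs OTU_G: 8
  OTU_J vs OTU_G: 9
The smallest is 4, between OTU_H and OTU_M.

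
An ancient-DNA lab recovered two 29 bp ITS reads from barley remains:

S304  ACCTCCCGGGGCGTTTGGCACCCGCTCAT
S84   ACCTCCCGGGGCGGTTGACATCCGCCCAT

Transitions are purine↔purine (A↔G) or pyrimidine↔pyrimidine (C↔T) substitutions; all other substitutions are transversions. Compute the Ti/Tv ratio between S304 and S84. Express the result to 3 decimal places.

The sequences differ at positions 14 (T/G, transversion), 18 (G/A, transition), 21 (C/T, transition), 26 (T/C, transition).
Of the 4 differences, 3 transitions and 1 transversion, so Ti/Tv = 3/1 = 3.000.

3.000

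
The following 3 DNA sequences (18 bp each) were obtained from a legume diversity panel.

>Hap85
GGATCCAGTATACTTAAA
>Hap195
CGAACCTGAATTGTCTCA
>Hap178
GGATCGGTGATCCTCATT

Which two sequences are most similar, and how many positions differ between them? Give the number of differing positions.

8

Pairwise Hamming distances:
  Hap85 vs Hap195: 9
  Hap85 vs Hap178: 8
  Hap195 vs Hap178: 11
The smallest is 8, between Hap85 and Hap178.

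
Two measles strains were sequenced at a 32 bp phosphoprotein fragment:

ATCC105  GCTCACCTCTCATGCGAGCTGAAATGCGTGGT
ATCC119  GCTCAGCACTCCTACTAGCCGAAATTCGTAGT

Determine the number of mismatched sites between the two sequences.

8

Differing sites — 6:C/G; 8:T/A; 12:A/C; 14:G/A; 16:G/T; 20:T/C; 26:G/T; 30:G/A.
That gives 8 mismatches out of 32 aligned sites, so the Hamming distance is 8.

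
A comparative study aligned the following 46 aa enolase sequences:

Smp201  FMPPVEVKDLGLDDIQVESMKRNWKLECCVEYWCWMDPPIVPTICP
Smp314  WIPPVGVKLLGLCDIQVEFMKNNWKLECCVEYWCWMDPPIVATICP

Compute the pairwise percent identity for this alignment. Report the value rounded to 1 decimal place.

Differing sites — 1:F/W; 2:M/I; 6:E/G; 9:D/L; 13:D/C; 19:S/F; 22:R/N; 42:P/A.
38 of the 46 sites match, so the percent identity is 38/46 × 100 = 82.6%.

82.6%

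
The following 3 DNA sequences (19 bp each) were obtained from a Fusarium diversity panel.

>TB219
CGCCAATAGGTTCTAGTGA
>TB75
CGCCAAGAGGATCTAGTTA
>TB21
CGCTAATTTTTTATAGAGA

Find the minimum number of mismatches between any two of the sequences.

Pairwise Hamming distances:
  TB219 vs TB75: 3
  TB219 vs TB21: 6
  TB75 vs TB21: 9
The smallest is 3, between TB219 and TB75.

3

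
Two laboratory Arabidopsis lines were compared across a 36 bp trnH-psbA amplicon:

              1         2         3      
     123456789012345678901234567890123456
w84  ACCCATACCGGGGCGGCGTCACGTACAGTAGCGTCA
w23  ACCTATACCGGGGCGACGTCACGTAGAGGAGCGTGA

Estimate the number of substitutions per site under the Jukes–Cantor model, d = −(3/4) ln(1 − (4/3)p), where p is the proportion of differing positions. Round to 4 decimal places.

Differing sites — 4:C/T; 16:G/A; 26:C/G; 29:T/G; 35:C/G.
p = 5/36 = 0.138889.
d = −0.75 · ln(1 − (4/3)·0.138889) = −0.75 · ln(0.814815) = −0.75 · (-0.204794) = 0.1536.

0.1536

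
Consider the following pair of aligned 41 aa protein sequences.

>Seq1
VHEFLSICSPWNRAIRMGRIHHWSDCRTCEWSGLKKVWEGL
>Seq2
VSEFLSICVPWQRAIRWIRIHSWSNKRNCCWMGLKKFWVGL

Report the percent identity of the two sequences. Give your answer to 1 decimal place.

68.3%

Differing sites — 2:H/S; 9:S/V; 12:N/Q; 17:M/W; 18:G/I; 22:H/S; 25:D/N; 26:C/K; 28:T/N; 30:E/C; 32:S/M; 37:V/F; 39:E/V.
28 of the 41 sites match, so the percent identity is 28/41 × 100 = 68.3%.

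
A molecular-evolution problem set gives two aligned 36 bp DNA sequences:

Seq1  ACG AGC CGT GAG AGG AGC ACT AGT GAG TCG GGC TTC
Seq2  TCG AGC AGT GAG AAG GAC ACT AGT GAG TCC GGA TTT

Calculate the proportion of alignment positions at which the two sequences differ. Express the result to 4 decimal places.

0.2222

Mismatches occur at site 1 (A↔T), site 7 (C↔A), site 14 (G↔A), site 16 (A↔G), site 17 (G↔A), site 30 (G↔C), site 33 (C↔A), site 36 (C↔T).
There are 8 differences over 36 sites, so p = 8/36 = 0.2222.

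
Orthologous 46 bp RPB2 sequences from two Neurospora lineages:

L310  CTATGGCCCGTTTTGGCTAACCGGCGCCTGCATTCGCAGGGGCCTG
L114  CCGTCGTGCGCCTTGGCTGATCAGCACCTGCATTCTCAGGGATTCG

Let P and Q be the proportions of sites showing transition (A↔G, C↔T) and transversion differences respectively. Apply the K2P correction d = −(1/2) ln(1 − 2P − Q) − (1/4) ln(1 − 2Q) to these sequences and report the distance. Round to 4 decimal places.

0.5327

The sequences differ at positions 2 (T/C, transition), 3 (A/G, transition), 5 (G/C, transversion), 7 (C/T, transition), 8 (C/G, transversion), 11 (T/C, transition), 12 (T/C, transition), 19 (A/G, transition), 21 (C/T, transition), 23 (G/A, transition), 26 (G/A, transition), 36 (G/T, transversion), 42 (G/A, transition), 43 (C/T, transition), 44 (C/T, transition), 45 (T/C, transition).
Of the 16 differences, 13 transitions and 3 transversions over 46 sites: P = 13/46 = 0.282609, Q = 3/46 = 0.065217.
d = −0.5·ln(0.369565) − 0.25·ln(0.869566) = −0.5·(-0.995429) − 0.25·(-0.139761) = 0.5327.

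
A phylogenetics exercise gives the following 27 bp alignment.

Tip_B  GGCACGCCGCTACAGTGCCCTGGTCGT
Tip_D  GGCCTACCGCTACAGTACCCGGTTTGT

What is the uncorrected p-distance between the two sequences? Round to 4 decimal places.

Differing sites — 4:A/C; 5:C/T; 6:G/A; 17:G/A; 21:T/G; 23:G/T; 25:C/T.
There are 7 differences over 27 sites, so p = 7/27 = 0.2593.

0.2593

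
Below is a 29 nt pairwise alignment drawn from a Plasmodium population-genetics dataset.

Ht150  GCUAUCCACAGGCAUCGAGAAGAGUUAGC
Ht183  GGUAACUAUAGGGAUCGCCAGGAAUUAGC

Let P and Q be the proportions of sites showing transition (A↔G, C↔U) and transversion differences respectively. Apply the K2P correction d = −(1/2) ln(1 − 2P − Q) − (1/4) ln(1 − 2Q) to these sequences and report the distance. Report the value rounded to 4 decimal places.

The sequences differ at positions 2 (C/G, transversion), 5 (U/A, transversion), 7 (C/U, transition), 9 (C/U, transition), 13 (C/G, transversion), 18 (A/C, transversion), 19 (G/C, transversion), 21 (A/G, transition), 24 (G/A, transition).
Of the 9 differences, 4 transitions and 5 transversions over 29 sites: P = 4/29 = 0.137931, Q = 5/29 = 0.172414.
d = −0.5·ln(0.551724) − 0.25·ln(0.655172) = −0.5·(-0.594707) − 0.25·(-0.422857) = 0.4031.

0.4031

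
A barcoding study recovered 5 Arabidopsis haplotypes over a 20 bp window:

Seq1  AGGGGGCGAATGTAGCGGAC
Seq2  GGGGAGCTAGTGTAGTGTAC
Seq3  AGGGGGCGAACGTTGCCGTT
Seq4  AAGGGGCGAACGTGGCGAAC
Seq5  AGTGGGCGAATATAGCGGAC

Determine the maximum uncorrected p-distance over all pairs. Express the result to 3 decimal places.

0.550

Pairwise Hamming distances:
  Seq1 vs Seq2: 6
  Seq1 vs Seq3: 5
  Seq1 vs Seq4: 4
  Seq1 vs Seq5: 2
  Seq2 vs Seq3: 11
  Seq2 vs Seq4: 9
  Seq2 vs Seq5: 8
  Seq3 vs Seq4: 6
  Seq3 vs Seq5: 7
  Seq4 vs Seq5: 6
The largest is 11 mismatches, between Seq2 and Seq3; p = 11/20 = 0.550.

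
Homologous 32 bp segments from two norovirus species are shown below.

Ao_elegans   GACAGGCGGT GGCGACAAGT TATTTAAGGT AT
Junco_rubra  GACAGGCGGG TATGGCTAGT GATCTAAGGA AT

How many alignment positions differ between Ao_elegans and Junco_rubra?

Differing sites — 10:T/G; 11:G/T; 12:G/A; 13:C/T; 15:A/G; 17:A/T; 21:T/G; 24:T/C; 30:T/A.
That gives 9 mismatches out of 32 aligned sites, so the Hamming distance is 9.

9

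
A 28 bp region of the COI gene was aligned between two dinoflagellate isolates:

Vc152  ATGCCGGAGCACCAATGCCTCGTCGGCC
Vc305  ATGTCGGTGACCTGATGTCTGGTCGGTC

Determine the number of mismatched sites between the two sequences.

The sequences differ at positions 4 (C/T), 8 (A/T), 10 (C/A), 11 (A/C), 13 (C/T), 14 (A/G), 18 (C/T), 21 (C/G), 27 (C/T).
That gives 9 mismatches out of 28 aligned sites, so the Hamming distance is 9.

9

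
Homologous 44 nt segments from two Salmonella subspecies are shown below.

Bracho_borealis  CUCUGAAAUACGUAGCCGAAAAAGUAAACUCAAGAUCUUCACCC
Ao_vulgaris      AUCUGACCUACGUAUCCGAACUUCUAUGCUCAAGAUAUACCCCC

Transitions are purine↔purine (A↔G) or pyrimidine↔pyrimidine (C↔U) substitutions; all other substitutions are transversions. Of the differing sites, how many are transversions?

12

Differing sites — 1:C/A (Tv); 7:A/C (Tv); 8:A/C (Tv); 15:G/U (Tv); 21:A/C (Tv); 22:A/U (Tv); 23:A/U (Tv); 24:G/C (Tv); 27:A/U (Tv); 28:A/G (Ti); 37:C/A (Tv); 39:U/A (Tv); 41:A/C (Tv).
Of the 13 differences, 1 transition and 12 transversions, so the answer is 12.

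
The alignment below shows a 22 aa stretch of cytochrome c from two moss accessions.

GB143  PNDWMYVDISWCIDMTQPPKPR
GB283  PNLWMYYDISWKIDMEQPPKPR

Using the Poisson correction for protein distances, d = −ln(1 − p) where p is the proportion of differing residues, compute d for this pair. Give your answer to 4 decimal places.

Differing sites — 3:D/L; 7:V/Y; 12:C/K; 16:T/E.
p = 4/22 = 0.181818.
d = −ln(1 − 0.181818) = −ln(0.818182) = 0.2007.

0.2007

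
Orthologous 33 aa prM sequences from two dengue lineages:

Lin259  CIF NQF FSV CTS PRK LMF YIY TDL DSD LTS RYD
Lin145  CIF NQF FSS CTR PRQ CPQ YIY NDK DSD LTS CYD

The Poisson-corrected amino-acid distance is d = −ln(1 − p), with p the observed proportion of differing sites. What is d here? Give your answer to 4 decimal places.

The sequences differ at positions 9 (V/S), 12 (S/R), 15 (K/Q), 16 (L/C), 17 (M/P), 18 (F/Q), 22 (T/N), 24 (L/K), 31 (R/C).
p = 9/33 = 0.272727.
d = −ln(1 − 0.272727) = −ln(0.727273) = 0.3185.

0.3185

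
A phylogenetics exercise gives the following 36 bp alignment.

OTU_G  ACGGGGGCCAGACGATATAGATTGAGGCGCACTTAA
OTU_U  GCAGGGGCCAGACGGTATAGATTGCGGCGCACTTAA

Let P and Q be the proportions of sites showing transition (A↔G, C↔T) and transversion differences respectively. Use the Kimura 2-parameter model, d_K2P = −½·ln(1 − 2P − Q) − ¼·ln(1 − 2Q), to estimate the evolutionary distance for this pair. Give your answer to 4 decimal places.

0.1224

The sequences differ at positions 1 (A/G, transition), 3 (G/A, transition), 15 (A/G, transition), 25 (A/C, transversion).
Of the 4 differences, 3 transitions and 1 transversion over 36 sites: P = 3/36 = 0.083333, Q = 1/36 = 0.027778.
d = −0.5·ln(0.805556) − 0.25·ln(0.944444) = −0.5·(-0.216223) − 0.25·(-0.057159) = 0.1224.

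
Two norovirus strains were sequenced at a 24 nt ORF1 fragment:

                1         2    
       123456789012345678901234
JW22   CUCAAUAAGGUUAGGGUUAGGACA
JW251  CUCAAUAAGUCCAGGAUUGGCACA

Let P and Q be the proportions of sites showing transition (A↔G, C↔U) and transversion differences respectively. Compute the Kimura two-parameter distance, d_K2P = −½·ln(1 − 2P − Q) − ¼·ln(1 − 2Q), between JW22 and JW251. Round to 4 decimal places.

0.3151

Differing sites — 10:G/U (Tv); 11:U/C (Ti); 12:U/C (Ti); 16:G/A (Ti); 19:A/G (Ti); 21:G/C (Tv).
Of the 6 differences, 4 transitions and 2 transversions over 24 sites: P = 4/24 = 0.166667, Q = 2/24 = 0.083333.
d = −0.5·ln(0.583333) − 0.25·ln(0.833334) = −0.5·(-0.538997) − 0.25·(-0.182321) = 0.3151.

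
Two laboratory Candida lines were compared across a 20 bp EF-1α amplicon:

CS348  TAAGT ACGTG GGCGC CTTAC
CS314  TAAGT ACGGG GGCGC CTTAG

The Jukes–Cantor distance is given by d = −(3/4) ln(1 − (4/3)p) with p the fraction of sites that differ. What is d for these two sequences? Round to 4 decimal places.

0.1073

Mismatches occur at site 9 (T↔G), site 20 (C↔G).
p = 2/20 = 0.100000.
d = −0.75 · ln(1 − (4/3)·0.100000) = −0.75 · ln(0.866667) = −0.75 · (-0.143100) = 0.1073.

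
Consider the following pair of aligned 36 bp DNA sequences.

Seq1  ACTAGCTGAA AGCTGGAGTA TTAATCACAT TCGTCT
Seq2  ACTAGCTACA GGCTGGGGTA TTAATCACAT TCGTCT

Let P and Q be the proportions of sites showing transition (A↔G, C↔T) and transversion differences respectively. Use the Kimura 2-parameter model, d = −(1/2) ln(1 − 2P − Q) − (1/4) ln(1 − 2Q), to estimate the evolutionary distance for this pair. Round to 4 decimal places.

Mismatches occur at site 8 (G→A, transition), site 9 (A→C, transversion), site 11 (A→G, transition), site 17 (A→G, transition).
Of the 4 differences, 3 transitions and 1 transversion over 36 sites: P = 3/36 = 0.083333, Q = 1/36 = 0.027778.
d = −0.5·ln(0.805556) − 0.25·ln(0.944444) = −0.5·(-0.216223) − 0.25·(-0.057159) = 0.1224.

0.1224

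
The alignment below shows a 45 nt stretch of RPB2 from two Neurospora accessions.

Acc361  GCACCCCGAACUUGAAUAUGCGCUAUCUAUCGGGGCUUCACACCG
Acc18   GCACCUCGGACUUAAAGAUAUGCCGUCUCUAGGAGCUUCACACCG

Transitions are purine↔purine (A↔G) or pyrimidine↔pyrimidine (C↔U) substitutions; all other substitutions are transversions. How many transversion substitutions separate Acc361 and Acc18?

The sequences differ at positions 6 (C/U, transition), 9 (A/G, transition), 14 (G/A, transition), 17 (U/G, transversion), 20 (G/A, transition), 21 (C/U, transition), 24 (U/C, transition), 25 (A/G, transition), 29 (A/C, transversion), 31 (C/A, transversion), 34 (G/A, transition).
Of the 11 differences, 8 transitions and 3 transversions, so the answer is 3.

3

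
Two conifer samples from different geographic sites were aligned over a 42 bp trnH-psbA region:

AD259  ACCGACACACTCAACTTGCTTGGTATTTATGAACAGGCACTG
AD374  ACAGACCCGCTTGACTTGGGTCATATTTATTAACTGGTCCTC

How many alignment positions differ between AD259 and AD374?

Differing sites — 3:C/A; 7:A/C; 9:A/G; 12:C/T; 13:A/G; 19:C/G; 20:T/G; 22:G/C; 23:G/A; 31:G/T; 35:A/T; 38:C/T; 39:A/C; 42:G/C.
That gives 14 mismatches out of 42 aligned sites, so the Hamming distance is 14.

14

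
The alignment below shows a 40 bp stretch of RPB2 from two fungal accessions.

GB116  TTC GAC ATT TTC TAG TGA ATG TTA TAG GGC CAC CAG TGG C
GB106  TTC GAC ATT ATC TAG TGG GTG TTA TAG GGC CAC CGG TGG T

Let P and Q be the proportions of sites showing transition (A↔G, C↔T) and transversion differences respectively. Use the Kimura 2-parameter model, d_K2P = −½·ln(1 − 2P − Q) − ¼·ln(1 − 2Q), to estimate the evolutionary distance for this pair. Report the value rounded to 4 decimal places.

0.1403

Mismatches occur at site 10 (T→A, transversion), site 18 (A→G, transition), site 19 (A→G, transition), site 35 (A→G, transition), site 40 (C→T, transition).
Of the 5 differences, 4 transitions and 1 transversion over 40 sites: P = 4/40 = 0.100000, Q = 1/40 = 0.025000.
d = −0.5·ln(0.775000) − 0.25·ln(0.950000) = −0.5·(-0.254892) − 0.25·(-0.051293) = 0.1403.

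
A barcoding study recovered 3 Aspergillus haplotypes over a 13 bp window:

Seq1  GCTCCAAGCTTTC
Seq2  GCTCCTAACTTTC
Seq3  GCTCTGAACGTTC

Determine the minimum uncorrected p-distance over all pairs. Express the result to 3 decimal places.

0.154

Pairwise Hamming distances:
  Seq1 vs Seq2: 2
  Seq1 vs Seq3: 4
  Seq2 vs Seq3: 3
The smallest is 2 mismatches, between Seq1 and Seq2; p = 2/13 = 0.154.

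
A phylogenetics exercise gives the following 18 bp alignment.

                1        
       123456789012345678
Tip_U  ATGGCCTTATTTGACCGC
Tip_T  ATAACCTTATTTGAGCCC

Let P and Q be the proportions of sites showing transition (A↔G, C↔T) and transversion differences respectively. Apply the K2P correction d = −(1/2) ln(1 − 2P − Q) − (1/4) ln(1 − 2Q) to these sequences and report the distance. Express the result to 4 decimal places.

0.2656

Mismatches occur at site 3 (G/A, transition), site 4 (G/A, transition), site 15 (C/G, transversion), site 17 (G/C, transversion).
Of the 4 differences, 2 transitions and 2 transversions over 18 sites: P = 2/18 = 0.111111, Q = 2/18 = 0.111111.
d = −0.5·ln(0.666667) − 0.25·ln(0.777778) = −0.5·(-0.405465) − 0.25·(-0.251314) = 0.2656.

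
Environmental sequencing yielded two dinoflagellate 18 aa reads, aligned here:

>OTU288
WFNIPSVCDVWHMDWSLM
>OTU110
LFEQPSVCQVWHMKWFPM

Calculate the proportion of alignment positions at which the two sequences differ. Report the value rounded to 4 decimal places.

0.3889

The sequences differ at positions 1 (W/L), 3 (N/E), 4 (I/Q), 9 (D/Q), 14 (D/K), 16 (S/F), 17 (L/P).
There are 7 differences over 18 sites, so p = 7/18 = 0.3889.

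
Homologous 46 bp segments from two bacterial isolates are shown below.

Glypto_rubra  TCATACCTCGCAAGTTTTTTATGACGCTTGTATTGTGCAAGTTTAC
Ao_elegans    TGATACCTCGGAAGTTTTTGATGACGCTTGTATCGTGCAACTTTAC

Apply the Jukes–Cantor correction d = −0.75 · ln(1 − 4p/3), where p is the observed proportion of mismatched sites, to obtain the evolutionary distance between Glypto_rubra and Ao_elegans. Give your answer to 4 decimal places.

0.1174

Differing sites — 2:C/G; 11:C/G; 20:T/G; 34:T/C; 41:G/C.
p = 5/46 = 0.108696.
d = −0.75 · ln(1 − (4/3)·0.108696) = −0.75 · ln(0.855072) = −0.75 · (-0.156570) = 0.1174.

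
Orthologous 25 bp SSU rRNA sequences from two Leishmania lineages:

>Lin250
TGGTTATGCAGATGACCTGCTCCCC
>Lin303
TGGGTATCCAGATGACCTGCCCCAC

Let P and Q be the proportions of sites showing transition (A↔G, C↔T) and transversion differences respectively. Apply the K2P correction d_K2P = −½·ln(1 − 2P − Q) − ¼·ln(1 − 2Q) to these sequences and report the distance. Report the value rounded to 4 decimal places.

0.1802

Mismatches occur at site 4 (T↔G, transversion), site 8 (G↔C, transversion), site 21 (T↔C, transition), site 24 (C↔A, transversion).
Of the 4 differences, 1 transition and 3 transversions over 25 sites: P = 1/25 = 0.040000, Q = 3/25 = 0.120000.
d = −0.5·ln(0.800000) − 0.25·ln(0.760000) = −0.5·(-0.223144) − 0.25·(-0.274437) = 0.1802.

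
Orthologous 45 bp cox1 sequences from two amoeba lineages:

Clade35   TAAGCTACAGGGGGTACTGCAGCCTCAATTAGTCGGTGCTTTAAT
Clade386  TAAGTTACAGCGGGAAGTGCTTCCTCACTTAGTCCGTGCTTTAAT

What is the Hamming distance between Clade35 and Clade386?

8

Mismatches occur at site 5 (C↔T), site 11 (G↔C), site 15 (T↔A), site 17 (C↔G), site 21 (A↔T), site 22 (G↔T), site 28 (A↔C), site 35 (G↔C).
That gives 8 mismatches out of 45 aligned sites, so the Hamming distance is 8.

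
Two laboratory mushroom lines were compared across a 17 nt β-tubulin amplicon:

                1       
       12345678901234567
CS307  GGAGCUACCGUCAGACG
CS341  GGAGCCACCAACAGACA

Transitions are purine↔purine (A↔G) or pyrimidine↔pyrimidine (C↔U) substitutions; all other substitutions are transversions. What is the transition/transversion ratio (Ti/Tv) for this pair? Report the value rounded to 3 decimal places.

3.000

Mismatches occur at site 6 (U/C, transition), site 10 (G/A, transition), site 11 (U/A, transversion), site 17 (G/A, transition).
Of the 4 differences, 3 transitions and 1 transversion, so Ti/Tv = 3/1 = 3.000.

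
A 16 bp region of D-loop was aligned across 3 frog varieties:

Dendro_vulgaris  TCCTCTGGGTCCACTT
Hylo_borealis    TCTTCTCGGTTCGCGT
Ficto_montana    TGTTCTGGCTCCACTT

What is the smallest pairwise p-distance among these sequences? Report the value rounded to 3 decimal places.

Pairwise Hamming distances:
  Dendro_vulgaris vs Hylo_borealis: 5
  Dendro_vulgaris vs Ficto_montana: 3
  Hylo_borealis vs Ficto_montana: 6
The smallest is 3 mismatches, between Dendro_vulgaris and Ficto_montana; p = 3/16 = 0.188.

0.188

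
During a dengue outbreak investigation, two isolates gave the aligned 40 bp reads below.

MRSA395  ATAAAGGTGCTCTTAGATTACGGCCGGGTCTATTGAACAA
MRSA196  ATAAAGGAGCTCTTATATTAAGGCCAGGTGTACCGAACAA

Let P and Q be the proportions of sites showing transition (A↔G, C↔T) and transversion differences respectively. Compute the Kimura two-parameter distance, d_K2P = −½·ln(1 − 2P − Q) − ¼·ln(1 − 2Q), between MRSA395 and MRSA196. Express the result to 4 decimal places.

Differing sites — 8:T/A (Tv); 16:G/T (Tv); 21:C/A (Tv); 26:G/A (Ti); 30:C/G (Tv); 33:T/C (Ti); 34:T/C (Ti).
Of the 7 differences, 3 transitions and 4 transversions over 40 sites: P = 3/40 = 0.075000, Q = 4/40 = 0.100000.
d = −0.5·ln(0.750000) − 0.25·ln(0.800000) = −0.5·(-0.287682) − 0.25·(-0.223144) = 0.1996.

0.1996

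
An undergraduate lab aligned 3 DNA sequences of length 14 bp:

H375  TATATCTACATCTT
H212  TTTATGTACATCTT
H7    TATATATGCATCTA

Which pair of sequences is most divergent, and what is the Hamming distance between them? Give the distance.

4

Pairwise Hamming distances:
  H375 vs H212: 2
  H375 vs H7: 3
  H212 vs H7: 4
The largest is 4, between H212 and H7.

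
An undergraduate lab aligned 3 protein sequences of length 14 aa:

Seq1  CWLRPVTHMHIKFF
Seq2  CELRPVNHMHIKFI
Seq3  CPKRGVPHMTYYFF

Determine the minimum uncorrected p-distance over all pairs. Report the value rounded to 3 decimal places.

Pairwise Hamming distances:
  Seq1 vs Seq2: 3
  Seq1 vs Seq3: 7
  Seq2 vs Seq3: 8
The smallest is 3 mismatches, between Seq1 and Seq2; p = 3/14 = 0.214.

0.214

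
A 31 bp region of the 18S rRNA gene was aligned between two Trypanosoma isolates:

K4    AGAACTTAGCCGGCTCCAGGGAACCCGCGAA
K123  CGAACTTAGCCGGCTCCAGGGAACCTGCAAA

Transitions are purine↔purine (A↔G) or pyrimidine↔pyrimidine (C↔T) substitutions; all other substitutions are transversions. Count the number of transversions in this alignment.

1

Differing sites — 1:A/C (Tv); 26:C/T (Ti); 29:G/A (Ti).
Of the 3 differences, 2 transitions and 1 transversion, so the answer is 1.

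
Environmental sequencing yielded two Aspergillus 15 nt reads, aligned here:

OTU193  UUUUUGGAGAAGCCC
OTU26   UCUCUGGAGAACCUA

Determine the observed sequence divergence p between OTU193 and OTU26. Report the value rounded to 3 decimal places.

The sequences differ at positions 2 (U/C), 4 (U/C), 12 (G/C), 14 (C/U), 15 (C/A).
There are 5 differences over 15 sites, so p = 5/15 = 0.333.

0.333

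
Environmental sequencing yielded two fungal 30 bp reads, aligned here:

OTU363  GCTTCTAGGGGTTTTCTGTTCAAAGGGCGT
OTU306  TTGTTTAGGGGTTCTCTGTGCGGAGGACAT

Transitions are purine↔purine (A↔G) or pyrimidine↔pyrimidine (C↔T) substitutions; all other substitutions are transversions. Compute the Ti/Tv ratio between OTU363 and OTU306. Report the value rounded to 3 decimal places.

2.333

The sequences differ at positions 1 (G/T, transversion), 2 (C/T, transition), 3 (T/G, transversion), 5 (C/T, transition), 14 (T/C, transition), 20 (T/G, transversion), 22 (A/G, transition), 23 (A/G, transition), 27 (G/A, transition), 29 (G/A, transition).
Of the 10 differences, 7 transitions and 3 transversions, so Ti/Tv = 7/3 = 2.333.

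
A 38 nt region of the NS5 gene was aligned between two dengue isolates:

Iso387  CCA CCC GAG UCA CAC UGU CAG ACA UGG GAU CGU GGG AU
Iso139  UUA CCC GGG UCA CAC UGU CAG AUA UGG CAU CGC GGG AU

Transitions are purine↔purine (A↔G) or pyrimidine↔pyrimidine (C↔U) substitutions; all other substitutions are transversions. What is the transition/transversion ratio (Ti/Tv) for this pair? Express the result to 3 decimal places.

The sequences differ at positions 1 (C/U, transition), 2 (C/U, transition), 8 (A/G, transition), 23 (C/U, transition), 28 (G/C, transversion), 33 (U/C, transition).
Of the 6 differences, 5 transitions and 1 transversion, so Ti/Tv = 5/1 = 5.000.

5.000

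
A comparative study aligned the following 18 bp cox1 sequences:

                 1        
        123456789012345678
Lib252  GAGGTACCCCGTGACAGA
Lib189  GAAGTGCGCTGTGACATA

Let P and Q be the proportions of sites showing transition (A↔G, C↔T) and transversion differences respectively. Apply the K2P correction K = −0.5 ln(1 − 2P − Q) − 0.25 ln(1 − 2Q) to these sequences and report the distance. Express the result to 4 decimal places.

0.3567

The sequences differ at positions 3 (G/A, transition), 6 (A/G, transition), 8 (C/G, transversion), 10 (C/T, transition), 17 (G/T, transversion).
Of the 5 differences, 3 transitions and 2 transversions over 18 sites: P = 3/18 = 0.166667, Q = 2/18 = 0.111111.
d = −0.5·ln(0.555555) − 0.25·ln(0.777778) = −0.5·(-0.587788) − 0.25·(-0.251314) = 0.3567.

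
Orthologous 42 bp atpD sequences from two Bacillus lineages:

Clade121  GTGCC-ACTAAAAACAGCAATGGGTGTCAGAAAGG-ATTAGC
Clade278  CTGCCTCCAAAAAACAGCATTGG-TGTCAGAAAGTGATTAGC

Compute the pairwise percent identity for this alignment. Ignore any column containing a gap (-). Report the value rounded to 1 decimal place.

87.2%

Excluding the 3 gap columns leaves 39 comparable sites.
Mismatches occur at site 1 (G/C), site 7 (A/C), site 9 (T/A), site 20 (A/T), site 35 (G/T).
34 of the 39 comparable sites match, so the percent identity is 34/39 × 100 = 87.2%.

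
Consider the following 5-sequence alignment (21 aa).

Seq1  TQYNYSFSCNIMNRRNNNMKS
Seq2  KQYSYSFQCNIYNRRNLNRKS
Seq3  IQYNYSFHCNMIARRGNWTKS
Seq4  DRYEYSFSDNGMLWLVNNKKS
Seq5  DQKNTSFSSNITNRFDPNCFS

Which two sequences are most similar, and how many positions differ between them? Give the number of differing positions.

Pairwise Hamming distances:
  Seq1 vs Seq2: 6
  Seq1 vs Seq3: 8
  Seq1 vs Seq4: 10
  Seq1 vs Seq5: 10
  Seq2 vs Seq3: 10
  Seq2 vs Seq4: 13
  Seq2 vs Seq5: 12
  Seq3 vs Seq4: 13
  Seq3 vs Seq5: 14
  Seq4 vs Seq5: 14
The smallest is 6, between Seq1 and Seq2.

6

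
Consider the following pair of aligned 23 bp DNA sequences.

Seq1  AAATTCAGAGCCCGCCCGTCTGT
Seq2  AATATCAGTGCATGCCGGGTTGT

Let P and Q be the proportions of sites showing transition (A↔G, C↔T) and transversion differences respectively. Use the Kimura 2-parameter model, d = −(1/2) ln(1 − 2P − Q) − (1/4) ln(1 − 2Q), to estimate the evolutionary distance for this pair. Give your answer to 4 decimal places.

Differing sites — 3:A/T (Tv); 4:T/A (Tv); 9:A/T (Tv); 12:C/A (Tv); 13:C/T (Ti); 17:C/G (Tv); 19:T/G (Tv); 20:C/T (Ti).
Of the 8 differences, 2 transitions and 6 transversions over 23 sites: P = 2/23 = 0.086957, Q = 6/23 = 0.260870.
d = −0.5·ln(0.565216) − 0.25·ln(0.478260) = −0.5·(-0.570547) − 0.25·(-0.737601) = 0.4697.

0.4697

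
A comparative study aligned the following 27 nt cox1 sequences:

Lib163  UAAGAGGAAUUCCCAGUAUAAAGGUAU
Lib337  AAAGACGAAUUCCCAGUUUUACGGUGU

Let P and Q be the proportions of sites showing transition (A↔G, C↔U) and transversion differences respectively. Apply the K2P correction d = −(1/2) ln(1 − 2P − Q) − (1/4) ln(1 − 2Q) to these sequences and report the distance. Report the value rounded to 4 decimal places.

0.2657

Mismatches occur at site 1 (U/A, transversion), site 6 (G/C, transversion), site 18 (A/U, transversion), site 20 (A/U, transversion), site 22 (A/C, transversion), site 26 (A/G, transition).
Of the 6 differences, 1 transition and 5 transversions over 27 sites: P = 1/27 = 0.037037, Q = 5/27 = 0.185185.
d = −0.5·ln(0.740741) − 0.25·ln(0.629630) = −0.5·(-0.300104) − 0.25·(-0.462623) = 0.2657.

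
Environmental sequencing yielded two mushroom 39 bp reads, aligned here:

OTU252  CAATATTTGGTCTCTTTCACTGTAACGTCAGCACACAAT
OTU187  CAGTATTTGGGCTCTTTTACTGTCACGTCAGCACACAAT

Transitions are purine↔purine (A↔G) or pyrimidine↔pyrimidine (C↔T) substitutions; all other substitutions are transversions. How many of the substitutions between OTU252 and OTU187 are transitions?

Differing sites — 3:A/G (Ti); 11:T/G (Tv); 18:C/T (Ti); 24:A/C (Tv).
Of the 4 differences, 2 transitions and 2 transversions, so the answer is 2.

2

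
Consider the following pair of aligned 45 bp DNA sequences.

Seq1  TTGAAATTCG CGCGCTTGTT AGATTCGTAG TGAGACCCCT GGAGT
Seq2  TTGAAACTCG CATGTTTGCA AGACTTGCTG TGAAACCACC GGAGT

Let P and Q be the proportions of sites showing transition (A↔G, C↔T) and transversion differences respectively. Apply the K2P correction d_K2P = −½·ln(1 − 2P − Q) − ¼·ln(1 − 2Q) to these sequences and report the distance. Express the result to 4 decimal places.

The sequences differ at positions 7 (T/C, transition), 12 (G/A, transition), 13 (C/T, transition), 15 (C/T, transition), 19 (T/C, transition), 20 (T/A, transversion), 24 (T/C, transition), 26 (C/T, transition), 28 (T/C, transition), 29 (A/T, transversion), 34 (G/A, transition), 38 (C/A, transversion), 40 (T/C, transition).
Of the 13 differences, 10 transitions and 3 transversions over 45 sites: P = 10/45 = 0.222222, Q = 3/45 = 0.066667.
d = −0.5·ln(0.488889) − 0.25·ln(0.866666) = −0.5·(-0.715620) − 0.25·(-0.143102) = 0.3936.

0.3936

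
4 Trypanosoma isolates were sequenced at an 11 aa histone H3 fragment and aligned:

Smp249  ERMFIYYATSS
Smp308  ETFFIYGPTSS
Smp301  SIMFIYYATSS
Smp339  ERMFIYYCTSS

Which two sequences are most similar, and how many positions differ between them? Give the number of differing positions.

Pairwise Hamming distances:
  Smp249 vs Smp308: 4
  Smp249 vs Smp301: 2
  Smp249 vs Smp339: 1
  Smp308 vs Smp301: 5
  Smp308 vs Smp339: 4
  Smp301 vs Smp339: 3
The smallest is 1, between Smp249 and Smp339.

1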